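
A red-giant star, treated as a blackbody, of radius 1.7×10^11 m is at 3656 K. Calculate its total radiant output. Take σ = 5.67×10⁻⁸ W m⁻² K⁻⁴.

A = 4πr² = 4π × (1.7×10^11)² = 3.63×10^23 m².
P = σAT⁴ = 5.67×10⁻⁸ × 3.63×10^23 × (3656)⁴ = 5.67×10⁻⁸ × 3.63×10^23 × 1.79×10^14.
P = 3.68×10^30 W.

P ≈ 3.68×10^30 W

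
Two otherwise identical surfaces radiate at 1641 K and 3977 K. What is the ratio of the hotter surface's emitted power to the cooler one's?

P ∝ T⁴, so the ratio is (3977/1641)⁴ = (2.424)⁴ = 34.5.

ratio ≈ 34.5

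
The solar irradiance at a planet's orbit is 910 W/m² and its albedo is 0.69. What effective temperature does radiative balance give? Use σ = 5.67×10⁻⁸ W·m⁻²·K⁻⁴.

Power absorbed = (1−a)S·πR²; power emitted = 4πR²σT⁴. Equating and cancelling πR²:
T = ((1−a)S / 4σ)^(1/4) = (282 / (4 × 5.67×10⁻⁸))^(1/4) = (1.24×10^9)^(1/4).
T = 188 K.

T ≈ 188 K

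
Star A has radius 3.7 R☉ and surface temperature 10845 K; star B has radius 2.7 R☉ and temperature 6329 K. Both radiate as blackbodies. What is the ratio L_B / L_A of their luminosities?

L_B/L_A ≈ 0.0618

L = 4πR²σT⁴ ∝ R²T⁴, so L_B/L_A = (2.7/3.7)² × (6329/10845)⁴ = 0.533 × 0.116 = 0.0618.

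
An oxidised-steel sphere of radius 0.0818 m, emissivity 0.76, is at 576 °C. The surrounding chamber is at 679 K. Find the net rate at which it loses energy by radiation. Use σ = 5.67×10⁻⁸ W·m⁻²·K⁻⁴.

Q ≈ 1110 W

A = 4πr² = 4π × (0.0818)² = 0.0841 m².
Convert: 576 °C = 849 K.
Q = εσA(T⁴ − T_s⁴). T⁴ − T_s⁴ = (849)⁴ − (679)⁴ = 5.20×10^11 − 2.13×10^11 = 3.07×10^11 K⁴.
Q = 0.76 × 5.67×10⁻⁸ × 0.0841 × 3.07×10^11 = 1110 W.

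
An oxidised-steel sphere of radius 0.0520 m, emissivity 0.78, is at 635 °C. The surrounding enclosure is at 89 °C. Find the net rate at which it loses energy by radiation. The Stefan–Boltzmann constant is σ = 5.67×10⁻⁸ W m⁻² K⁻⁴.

Q ≈ 996 W

A = 4πr² = 4π × (0.0520)² = 0.0340 m².
Convert: 635 °C = 908 K; 89 °C = 362 K.
Q = εσA(T⁴ − T_s⁴). T⁴ − T_s⁴ = (908)⁴ − (362)⁴ = 6.80×10^11 − 1.72×10^10 = 6.63×10^11 K⁴.
Q = 0.78 × 5.67×10⁻⁸ × 0.0340 × 6.63×10^11 = 996 W.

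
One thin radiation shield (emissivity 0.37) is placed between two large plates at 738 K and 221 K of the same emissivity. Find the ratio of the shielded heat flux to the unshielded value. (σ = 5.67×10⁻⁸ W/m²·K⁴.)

ratio ≈ 0.500

With N identical shields there are N+1 = 2 gaps in series, each with the same radiative resistance, so the flux falls to 1/(N+1) of its unshielded value.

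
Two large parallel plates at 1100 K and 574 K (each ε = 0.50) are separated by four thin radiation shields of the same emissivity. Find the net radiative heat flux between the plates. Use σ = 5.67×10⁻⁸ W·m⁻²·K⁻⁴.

q ≈ 5120 W/m²

Each of the 5 gaps contributes resistance (2/ε − 1) = 2/0.50 − 1 = 3.000; total = 15.00.
q = σ(T₁⁴ − T₂⁴) / 15.00 = 5.67×10⁻⁸ × 1.36×10^12 / 15.00 = 5120 W/m².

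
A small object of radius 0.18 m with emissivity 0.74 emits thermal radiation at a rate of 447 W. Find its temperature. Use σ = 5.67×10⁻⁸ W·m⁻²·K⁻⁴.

A = 4πr² = 4π × (0.18)² = 0.407 m².
From P = εσAT⁴, T = (P / εσA)^(1/4) = (447 / (0.74 × 5.67×10⁻⁸ × 0.407))^(1/4).
T = (2.62×10^10)^(1/4) = 402 K.

T ≈ 402 K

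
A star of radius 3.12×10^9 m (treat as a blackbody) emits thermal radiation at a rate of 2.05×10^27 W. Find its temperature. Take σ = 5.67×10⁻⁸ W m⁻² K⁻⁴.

T ≈ 4150 K

A = 4πr² = 4π × (3.12×10^9)² = 1.22×10^20 m².
From P = σAT⁴, T = (P / σA)^(1/4) = (2.05×10^27 / (5.67×10⁻⁸ × 1.22×10^20))^(1/4).
T = (2.96×10^14)^(1/4) = 4150 K.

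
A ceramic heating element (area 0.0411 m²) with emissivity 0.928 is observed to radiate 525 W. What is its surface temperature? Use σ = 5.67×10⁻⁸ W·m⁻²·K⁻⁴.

From P = εσAT⁴, T = (P / εσA)^(1/4) = (525 / (0.928 × 5.67×10⁻⁸ × 0.0411))^(1/4).
T = (2.43×10^11)^(1/4) = 702 K.

T ≈ 702 K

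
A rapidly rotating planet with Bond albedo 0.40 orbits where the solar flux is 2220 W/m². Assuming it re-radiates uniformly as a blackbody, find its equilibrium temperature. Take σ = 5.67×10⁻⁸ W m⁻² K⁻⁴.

T ≈ 277 K

Power absorbed = (1−a)S·πR²; power emitted = 4πR²σT⁴. Equating and cancelling πR²:
T = ((1−a)S / 4σ)^(1/4) = (1330 / (4 × 5.67×10⁻⁸))^(1/4) = (5.87×10^9)^(1/4).
T = 277 K.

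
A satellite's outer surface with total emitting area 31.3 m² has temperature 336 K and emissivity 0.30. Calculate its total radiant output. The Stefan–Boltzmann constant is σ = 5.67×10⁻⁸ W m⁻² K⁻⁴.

Stefan–Boltzmann: P = εσAT⁴ = 0.30 × 5.67×10⁻⁸ × 31.3 × (336)⁴ = 0.30 × 5.67×10⁻⁸ × 31.3 × 1.27×10^10.
P = 6790 W.

P ≈ 6790 W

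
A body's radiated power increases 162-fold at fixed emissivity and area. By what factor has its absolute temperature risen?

factor ≈ 3.57

P ∝ T⁴ ⇒ T ∝ P^(1/4), so T scales by (162)^(1/4) = 3.57.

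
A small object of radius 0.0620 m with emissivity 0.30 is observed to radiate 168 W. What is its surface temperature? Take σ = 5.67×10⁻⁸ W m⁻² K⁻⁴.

A = 4πr² = 4π × (0.0620)² = 0.0483 m².
From P = εσAT⁴, T = (P / εσA)^(1/4) = (168 / (0.30 × 5.67×10⁻⁸ × 0.0483))^(1/4).
T = (2.04×10^11)^(1/4) = 672 K.

T ≈ 672 K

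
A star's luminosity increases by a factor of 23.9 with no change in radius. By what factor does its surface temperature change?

P ∝ T⁴ ⇒ T ∝ P^(1/4), so T scales by (23.9)^(1/4) = 2.21.

factor ≈ 2.21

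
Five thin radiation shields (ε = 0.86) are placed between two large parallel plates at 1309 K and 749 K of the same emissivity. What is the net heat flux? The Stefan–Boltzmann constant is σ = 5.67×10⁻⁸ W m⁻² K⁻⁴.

Each of the 6 gaps contributes resistance (2/ε − 1) = 2/0.86 − 1 = 1.326; total = 7.953.
q = σ(T₁⁴ − T₂⁴) / 7.953 = 5.67×10⁻⁸ × 2.62×10^12 / 7.953 = 18700 W/m².

q ≈ 18700 W/m²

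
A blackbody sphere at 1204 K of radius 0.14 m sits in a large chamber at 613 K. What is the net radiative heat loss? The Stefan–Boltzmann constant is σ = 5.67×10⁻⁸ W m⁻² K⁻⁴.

A = 4πr² = 4π × (0.14)² = 0.246 m².
Q = σA(T⁴ − T_s⁴). T⁴ − T_s⁴ = (1204)⁴ − (613)⁴ = 2.10×10^12 − 1.41×10^11 = 1.96×10^12 K⁴.
Q = 5.67×10⁻⁸ × 0.246 × 1.96×10^12 = 27400 W.

Q ≈ 27400 W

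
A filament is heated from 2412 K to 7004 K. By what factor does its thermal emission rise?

P ∝ T⁴, so the ratio is (7004/2412)⁴ = (2.904)⁴ = 71.1.

ratio ≈ 71.1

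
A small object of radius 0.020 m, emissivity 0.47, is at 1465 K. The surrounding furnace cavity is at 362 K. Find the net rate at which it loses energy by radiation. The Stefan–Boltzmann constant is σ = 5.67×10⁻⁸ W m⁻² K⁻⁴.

A = 4πr² = 4π × (0.020)² = 5.03×10^-3 m².
Q = εσA(T⁴ − T_s⁴). T⁴ − T_s⁴ = (1465)⁴ − (362)⁴ = 4.61×10^12 − 1.72×10^10 = 4.59×10^12 K⁴.
Q = 0.47 × 5.67×10⁻⁸ × 5.03×10^-3 × 4.59×10^12 = 615 W.

Q ≈ 615 W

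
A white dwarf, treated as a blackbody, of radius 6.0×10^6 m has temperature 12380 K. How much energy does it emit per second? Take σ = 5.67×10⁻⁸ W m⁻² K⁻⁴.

A = 4πr² = 4π × (6.0×10^6)² = 4.52×10^14 m².
P = σAT⁴ = 5.67×10⁻⁸ × 4.52×10^14 × (12380)⁴ = 5.67×10⁻⁸ × 4.52×10^14 × 2.35×10^16.
P = 6.03×10^23 W.

P ≈ 6.03×10^23 W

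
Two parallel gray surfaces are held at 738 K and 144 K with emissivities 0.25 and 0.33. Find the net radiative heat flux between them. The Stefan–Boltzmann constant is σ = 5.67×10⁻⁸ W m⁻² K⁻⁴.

For two large parallel gray plates, q = σ(T₁⁴ − T₂⁴) / (1/ε₁ + 1/ε₂ − 1).
1/ε₁ + 1/ε₂ − 1 = 1/0.25 + 1/0.33 − 1 = 6.030.
T₁⁴ − T₂⁴ = 2.97×10^11 − 4.30×10^8 = 2.96×10^11 K⁴.
q = 5.67×10⁻⁸ × 2.96×10^11 / 6.030 = 2790 W/m².

q ≈ 2790 W/m²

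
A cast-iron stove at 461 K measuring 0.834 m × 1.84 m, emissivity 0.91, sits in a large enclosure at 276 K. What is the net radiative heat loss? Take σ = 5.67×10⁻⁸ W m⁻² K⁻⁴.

Q ≈ 3120 W

A = 0.834 × 1.84 = 1.53 m².
Q = εσA(T⁴ − T_s⁴). T⁴ − T_s⁴ = (461)⁴ − (276)⁴ = 4.52×10^10 − 5.80×10^9 = 3.94×10^10 K⁴.
Q = 0.91 × 5.67×10⁻⁸ × 1.53 × 3.94×10^10 = 3120 W.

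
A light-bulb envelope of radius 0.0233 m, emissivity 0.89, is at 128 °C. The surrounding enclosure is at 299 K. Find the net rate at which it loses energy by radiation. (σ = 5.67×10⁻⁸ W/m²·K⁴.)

A = 4πr² = 4π × (0.0233)² = 6.82×10^-3 m².
Convert: 128 °C = 401 K.
Q = εσA(T⁴ − T_s⁴). T⁴ − T_s⁴ = (401)⁴ − (299)⁴ = 2.59×10^10 − 7.99×10^9 = 1.79×10^10 K⁴.
Q = 0.89 × 5.67×10⁻⁸ × 6.82×10^-3 × 1.79×10^10 = 6.15 W.

Q ≈ 6.15 W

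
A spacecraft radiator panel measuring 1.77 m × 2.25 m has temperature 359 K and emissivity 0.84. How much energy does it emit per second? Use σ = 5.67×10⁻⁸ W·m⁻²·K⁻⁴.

A = 1.77 × 2.25 = 3.98 m².
Stefan–Boltzmann: P = εσAT⁴ = 0.84 × 5.67×10⁻⁸ × 3.98 × (359)⁴ = 0.84 × 5.67×10⁻⁸ × 3.98 × 1.66×10^10.
P = 3150 W.

P ≈ 3150 W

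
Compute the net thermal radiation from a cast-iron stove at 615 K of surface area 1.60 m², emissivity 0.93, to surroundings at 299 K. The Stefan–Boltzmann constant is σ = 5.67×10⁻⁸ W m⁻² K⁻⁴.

Q ≈ 11400 W

Q = εσA(T⁴ − T_s⁴). T⁴ − T_s⁴ = (615)⁴ − (299)⁴ = 1.43×10^11 − 7.99×10^9 = 1.35×10^11 K⁴.
Q = 0.93 × 5.67×10⁻⁸ × 1.60 × 1.35×10^11 = 11400 W.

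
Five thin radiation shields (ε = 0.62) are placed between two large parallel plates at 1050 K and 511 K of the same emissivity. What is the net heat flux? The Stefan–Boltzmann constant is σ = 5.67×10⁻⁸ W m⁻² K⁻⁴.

q ≈ 4870 W/m²

Each of the 6 gaps contributes resistance (2/ε − 1) = 2/0.62 − 1 = 2.226; total = 13.35.
q = σ(T₁⁴ − T₂⁴) / 13.35 = 5.67×10⁻⁸ × 1.15×10^12 / 13.35 = 4870 W/m².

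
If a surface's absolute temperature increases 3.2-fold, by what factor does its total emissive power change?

factor ≈ 105

P ∝ T⁴, so the power scales as (3.2)⁴ = 105.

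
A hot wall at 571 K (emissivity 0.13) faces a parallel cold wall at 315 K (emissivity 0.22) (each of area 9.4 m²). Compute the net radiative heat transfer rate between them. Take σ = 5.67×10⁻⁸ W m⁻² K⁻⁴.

For two large parallel gray plates, q = σ(T₁⁴ − T₂⁴) / (1/ε₁ + 1/ε₂ − 1).
1/ε₁ + 1/ε₂ − 1 = 1/0.13 + 1/0.22 − 1 = 11.24.
T₁⁴ − T₂⁴ = 1.06×10^11 − 9.85×10^9 = 9.65×10^10 K⁴.
q = 5.67×10⁻⁸ × 9.65×10^10 / 11.24 = 487 W/m².
Q = q·A = 487 × 9.4 = 4570 W.

Q ≈ 4570 W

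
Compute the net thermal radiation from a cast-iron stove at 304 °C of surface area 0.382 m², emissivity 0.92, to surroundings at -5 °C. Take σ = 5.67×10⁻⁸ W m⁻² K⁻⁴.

Q ≈ 2110 W

Convert: 304 °C = 577 K; -5 °C = 268 K.
Q = εσA(T⁴ − T_s⁴). T⁴ − T_s⁴ = (577)⁴ − (268)⁴ = 1.11×10^11 − 5.16×10^9 = 1.06×10^11 K⁴.
Q = 0.92 × 5.67×10⁻⁸ × 0.382 × 1.06×10^11 = 2110 W.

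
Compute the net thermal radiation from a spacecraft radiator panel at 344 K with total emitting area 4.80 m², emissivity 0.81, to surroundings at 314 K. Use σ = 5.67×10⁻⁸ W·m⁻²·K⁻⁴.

Q = εσA(T⁴ − T_s⁴). T⁴ − T_s⁴ = (344)⁴ − (314)⁴ = 1.40×10^10 − 9.72×10^9 = 4.28×10^9 K⁴.
Q = 0.81 × 5.67×10⁻⁸ × 4.80 × 4.28×10^9 = 944 W.

Q ≈ 944 W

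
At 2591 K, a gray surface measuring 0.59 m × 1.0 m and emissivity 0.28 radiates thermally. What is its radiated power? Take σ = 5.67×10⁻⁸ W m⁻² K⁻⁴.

P ≈ 4.22×10^5 W

A = 0.59 × 1.0 = 0.590 m².
Stefan–Boltzmann: P = εσAT⁴ = 0.28 × 5.67×10⁻⁸ × 0.590 × (2591)⁴ = 0.28 × 5.67×10⁻⁸ × 0.590 × 4.51×10^13.
P = 4.22×10^5 W.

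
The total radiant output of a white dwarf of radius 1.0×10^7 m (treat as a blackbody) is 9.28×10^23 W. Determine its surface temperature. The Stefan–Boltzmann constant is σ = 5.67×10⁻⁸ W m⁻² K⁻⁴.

A = 4πr² = 4π × (1.0×10^7)² = 1.26×10^15 m².
From P = σAT⁴, T = (P / σA)^(1/4) = (9.28×10^23 / (5.67×10⁻⁸ × 1.26×10^15))^(1/4).
T = (1.30×10^16)^(1/4) = 10700 K.

T ≈ 10700 K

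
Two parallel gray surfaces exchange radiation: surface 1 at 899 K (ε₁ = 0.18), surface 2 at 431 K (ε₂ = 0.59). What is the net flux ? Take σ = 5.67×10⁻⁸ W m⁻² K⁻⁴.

q ≈ 5610 W/m²

For two large parallel gray plates, q = σ(T₁⁴ − T₂⁴) / (1/ε₁ + 1/ε₂ − 1).
1/ε₁ + 1/ε₂ − 1 = 1/0.18 + 1/0.59 − 1 = 6.250.
T₁⁴ − T₂⁴ = 6.53×10^11 − 3.45×10^10 = 6.19×10^11 K⁴.
q = 5.67×10⁻⁸ × 6.19×10^11 / 6.250 = 5610 W/m².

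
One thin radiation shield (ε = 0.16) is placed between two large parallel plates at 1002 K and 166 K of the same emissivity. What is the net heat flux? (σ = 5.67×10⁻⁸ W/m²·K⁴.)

Each of the 2 gaps contributes resistance (2/ε − 1) = 2/0.16 − 1 = 11.50; total = 23.00.
q = σ(T₁⁴ − T₂⁴) / 23.00 = 5.67×10⁻⁸ × 1.01×10^12 / 23.00 = 2480 W/m².

q ≈ 2480 W/m²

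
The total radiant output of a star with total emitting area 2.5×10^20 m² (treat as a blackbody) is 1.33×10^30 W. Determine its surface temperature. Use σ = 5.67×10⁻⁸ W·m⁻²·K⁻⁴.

T ≈ 17500 K

From P = σAT⁴, T = (P / σA)^(1/4) = (1.33×10^30 / (5.67×10⁻⁸ × 2.50×10^20))^(1/4).
T = (9.38×10^16)^(1/4) = 17500 K.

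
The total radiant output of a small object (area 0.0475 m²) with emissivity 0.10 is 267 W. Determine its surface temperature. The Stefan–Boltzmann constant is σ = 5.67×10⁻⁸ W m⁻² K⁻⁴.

From P = εσAT⁴, T = (P / εσA)^(1/4) = (267 / (0.10 × 5.67×10⁻⁸ × 0.0475))^(1/4).
T = (9.91×10^11)^(1/4) = 998 K.

T ≈ 998 K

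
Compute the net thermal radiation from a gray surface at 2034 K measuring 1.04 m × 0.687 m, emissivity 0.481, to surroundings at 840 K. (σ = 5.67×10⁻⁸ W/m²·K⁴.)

Q ≈ 3.24×10^5 W

A = 1.04 × 0.687 = 0.714 m².
Q = εσA(T⁴ − T_s⁴). T⁴ − T_s⁴ = (2034)⁴ − (840)⁴ = 1.71×10^13 − 4.98×10^11 = 1.66×10^13 K⁴.
Q = 0.481 × 5.67×10⁻⁸ × 0.714 × 1.66×10^13 = 3.24×10^5 W.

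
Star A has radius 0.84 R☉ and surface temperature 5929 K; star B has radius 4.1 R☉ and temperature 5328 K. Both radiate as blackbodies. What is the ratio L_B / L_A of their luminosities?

L = 4πR²σT⁴ ∝ R²T⁴, so L_B/L_A = (4.1/0.84)² × (5328/5929)⁴ = 23.8 × 0.652 = 15.5.

L_B/L_A ≈ 15.5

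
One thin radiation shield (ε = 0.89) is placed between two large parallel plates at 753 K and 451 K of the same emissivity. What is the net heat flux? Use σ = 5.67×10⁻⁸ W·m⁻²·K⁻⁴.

q ≈ 6370 W/m²

Each of the 2 gaps contributes resistance (2/ε − 1) = 2/0.89 − 1 = 1.247; total = 2.494.
q = σ(T₁⁴ − T₂⁴) / 2.494 = 5.67×10⁻⁸ × 2.80×10^11 / 2.494 = 6370 W/m².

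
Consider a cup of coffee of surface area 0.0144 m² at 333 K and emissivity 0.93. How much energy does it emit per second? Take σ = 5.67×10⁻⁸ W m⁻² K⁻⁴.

P = εσAT⁴ = 0.93 × 5.67×10⁻⁸ × 0.0144 × (333)⁴ = 0.93 × 5.67×10⁻⁸ × 0.0144 × 1.23×10^10.
P = 9.34 W.

P ≈ 9.34 W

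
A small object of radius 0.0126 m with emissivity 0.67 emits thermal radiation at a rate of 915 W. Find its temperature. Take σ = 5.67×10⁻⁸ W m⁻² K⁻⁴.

T ≈ 1860 K

A = 4πr² = 4π × (0.0126)² = 2.00×10^-3 m².
From P = εσAT⁴, T = (P / εσA)^(1/4) = (915 / (0.67 × 5.67×10⁻⁸ × 2.00×10^-3))^(1/4).
T = (1.21×10^13)^(1/4) = 1860 K.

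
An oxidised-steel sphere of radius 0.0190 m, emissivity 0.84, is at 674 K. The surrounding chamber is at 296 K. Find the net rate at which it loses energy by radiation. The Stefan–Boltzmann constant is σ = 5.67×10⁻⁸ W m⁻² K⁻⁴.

Q ≈ 42.9 W

A = 4πr² = 4π × (0.0190)² = 4.54×10^-3 m².
Q = εσA(T⁴ − T_s⁴). T⁴ − T_s⁴ = (674)⁴ − (296)⁴ = 2.06×10^11 − 7.68×10^9 = 1.99×10^11 K⁴.
Q = 0.84 × 5.67×10⁻⁸ × 4.54×10^-3 × 1.99×10^11 = 42.9 W.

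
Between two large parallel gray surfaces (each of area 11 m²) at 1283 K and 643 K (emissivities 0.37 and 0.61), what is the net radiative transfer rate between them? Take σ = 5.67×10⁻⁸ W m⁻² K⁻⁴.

For two large parallel gray plates, q = σ(T₁⁴ − T₂⁴) / (1/ε₁ + 1/ε₂ − 1).
1/ε₁ + 1/ε₂ − 1 = 1/0.37 + 1/0.61 − 1 = 3.342.
T₁⁴ − T₂⁴ = 2.71×10^12 − 1.71×10^11 = 2.54×10^12 K⁴.
q = 5.67×10⁻⁸ × 2.54×10^12 / 3.342 = 43100 W/m².
Q = q·A = 43100 × 11 = 4.74×10^5 W.

Q ≈ 4.74×10^5 W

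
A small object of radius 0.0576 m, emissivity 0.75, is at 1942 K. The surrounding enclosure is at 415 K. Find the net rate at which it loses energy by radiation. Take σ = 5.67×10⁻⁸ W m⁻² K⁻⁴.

Q ≈ 25200 W

A = 4πr² = 4π × (0.0576)² = 0.0417 m².
Q = εσA(T⁴ − T_s⁴). T⁴ − T_s⁴ = (1942)⁴ − (415)⁴ = 1.42×10^13 − 2.97×10^10 = 1.42×10^13 K⁴.
Q = 0.75 × 5.67×10⁻⁸ × 0.0417 × 1.42×10^13 = 25200 W.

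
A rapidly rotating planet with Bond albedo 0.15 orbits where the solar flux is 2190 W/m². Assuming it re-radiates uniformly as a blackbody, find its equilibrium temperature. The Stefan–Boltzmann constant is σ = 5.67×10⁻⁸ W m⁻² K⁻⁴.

Power absorbed = (1−a)S·πR²; power emitted = 4πR²σT⁴. Equating and cancelling πR²:
T = ((1−a)S / 4σ)^(1/4) = (1860 / (4 × 5.67×10⁻⁸))^(1/4) = (8.21×10^9)^(1/4).
T = 301 K.

T ≈ 301 K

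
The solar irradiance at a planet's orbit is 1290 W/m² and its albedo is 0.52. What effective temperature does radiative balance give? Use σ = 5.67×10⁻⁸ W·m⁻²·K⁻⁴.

T ≈ 229 K

Power absorbed = (1−a)S·πR²; power emitted = 4πR²σT⁴. Equating and cancelling πR²:
T = ((1−a)S / 4σ)^(1/4) = (619 / (4 × 5.67×10⁻⁸))^(1/4) = (2.73×10^9)^(1/4).
T = 229 K.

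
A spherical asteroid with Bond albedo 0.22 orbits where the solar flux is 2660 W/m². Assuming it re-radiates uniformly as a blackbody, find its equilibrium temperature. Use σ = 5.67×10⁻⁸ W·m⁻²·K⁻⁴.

T ≈ 309 K

Power absorbed = (1−a)S·πR²; power emitted = 4πR²σT⁴. Equating and cancelling πR²:
T = ((1−a)S / 4σ)^(1/4) = (2070 / (4 × 5.67×10⁻⁸))^(1/4) = (9.15×10^9)^(1/4).
T = 309 K.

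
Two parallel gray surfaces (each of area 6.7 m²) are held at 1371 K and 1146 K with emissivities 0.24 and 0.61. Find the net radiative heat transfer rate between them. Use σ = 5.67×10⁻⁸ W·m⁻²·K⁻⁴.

Q ≈ 1.43×10^5 W

For two large parallel gray plates, q = σ(T₁⁴ − T₂⁴) / (1/ε₁ + 1/ε₂ − 1).
1/ε₁ + 1/ε₂ − 1 = 1/0.24 + 1/0.61 − 1 = 4.806.
T₁⁴ − T₂⁴ = 3.53×10^12 − 1.72×10^12 = 1.81×10^12 K⁴.
q = 5.67×10⁻⁸ × 1.81×10^12 / 4.806 = 21300 W/m².
Q = q·A = 21300 × 6.7 = 1.43×10^5 W.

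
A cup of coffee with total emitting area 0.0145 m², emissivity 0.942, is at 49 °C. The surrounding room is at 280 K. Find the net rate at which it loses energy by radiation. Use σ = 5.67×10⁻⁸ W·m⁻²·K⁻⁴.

Convert: 49 °C = 322 K.
Q = εσA(T⁴ − T_s⁴). T⁴ − T_s⁴ = (322)⁴ − (280)⁴ = 1.08×10^10 − 6.15×10^9 = 4.60×10^9 K⁴.
Q = 0.942 × 5.67×10⁻⁸ × 0.0145 × 4.60×10^9 = 3.57 W.

Q ≈ 3.57 W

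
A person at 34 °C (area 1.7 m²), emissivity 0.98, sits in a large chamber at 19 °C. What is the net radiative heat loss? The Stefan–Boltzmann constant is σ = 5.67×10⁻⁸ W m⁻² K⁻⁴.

Q ≈ 152 W

Convert: 34 °C = 307 K; 19 °C = 292 K.
Q = εσA(T⁴ − T_s⁴). T⁴ − T_s⁴ = (307)⁴ − (292)⁴ = 8.88×10^9 − 7.27×10^9 = 1.61×10^9 K⁴.
Q = 0.98 × 5.67×10⁻⁸ × 1.70 × 1.61×10^9 = 152 W.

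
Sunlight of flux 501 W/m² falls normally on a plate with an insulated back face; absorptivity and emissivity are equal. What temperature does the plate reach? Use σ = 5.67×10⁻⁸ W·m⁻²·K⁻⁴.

Absorbed flux αS = emitted flux εσT⁴ (one radiating face); with α = ε, T = (S/σ)^(1/4).
T = (501 / 5.67×10⁻⁸)^(1/4) = (8.84×10^9)^(1/4).
T = 307 K.

T ≈ 307 K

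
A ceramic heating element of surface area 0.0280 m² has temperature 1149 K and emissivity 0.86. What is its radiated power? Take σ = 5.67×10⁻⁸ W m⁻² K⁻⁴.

P ≈ 2380 W

Stefan–Boltzmann: P = εσAT⁴ = 0.86 × 5.67×10⁻⁸ × 0.0280 × (1149)⁴ = 0.86 × 5.67×10⁻⁸ × 0.0280 × 1.74×10^12.
P = 2380 W.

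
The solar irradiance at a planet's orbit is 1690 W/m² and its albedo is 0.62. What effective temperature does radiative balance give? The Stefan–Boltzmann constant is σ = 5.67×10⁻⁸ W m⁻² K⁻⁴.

T ≈ 231 K

Power absorbed = (1−a)S·πR²; power emitted = 4πR²σT⁴. Equating and cancelling πR²:
T = ((1−a)S / 4σ)^(1/4) = (642 / (4 × 5.67×10⁻⁸))^(1/4) = (2.83×10^9)^(1/4).
T = 231 K.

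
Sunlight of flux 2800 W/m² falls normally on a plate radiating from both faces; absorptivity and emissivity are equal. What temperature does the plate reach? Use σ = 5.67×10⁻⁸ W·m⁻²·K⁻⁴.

T ≈ 396 K

Absorbed flux αS = emitted flux 2εσT⁴ per unit area; with α = ε this gives T = (S/2σ)^(1/4).
T = (2800 / (2 × 5.67×10⁻⁸))^(1/4) = (2.47×10^10)^(1/4).
T = 396 K.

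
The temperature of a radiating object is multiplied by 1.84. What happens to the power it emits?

P ∝ T⁴, so the power scales as (1.84)⁴ = 11.5.

factor ≈ 11.5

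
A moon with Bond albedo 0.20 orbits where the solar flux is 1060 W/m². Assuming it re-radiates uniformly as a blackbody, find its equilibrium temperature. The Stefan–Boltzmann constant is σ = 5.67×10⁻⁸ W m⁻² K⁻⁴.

Power absorbed = (1−a)S·πR²; power emitted = 4πR²σT⁴. Equating and cancelling πR²:
T = ((1−a)S / 4σ)^(1/4) = (848 / (4 × 5.67×10⁻⁸))^(1/4) = (3.74×10^9)^(1/4).
T = 247 K.

T ≈ 247 K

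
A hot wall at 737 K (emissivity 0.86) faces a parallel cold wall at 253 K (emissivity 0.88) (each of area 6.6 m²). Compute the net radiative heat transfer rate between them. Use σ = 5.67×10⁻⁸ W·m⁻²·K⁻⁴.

Q ≈ 83800 W

For two large parallel gray plates, q = σ(T₁⁴ − T₂⁴) / (1/ε₁ + 1/ε₂ − 1).
1/ε₁ + 1/ε₂ − 1 = 1/0.86 + 1/0.88 − 1 = 1.299.
T₁⁴ − T₂⁴ = 2.95×10^11 − 4.10×10^9 = 2.91×10^11 K⁴.
q = 5.67×10⁻⁸ × 2.91×10^11 / 1.299 = 12700 W/m².
Q = q·A = 12700 × 6.6 = 83800 W.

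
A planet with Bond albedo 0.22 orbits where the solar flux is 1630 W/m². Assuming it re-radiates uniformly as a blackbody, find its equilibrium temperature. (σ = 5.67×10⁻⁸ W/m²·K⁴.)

Power absorbed = (1−a)S·πR²; power emitted = 4πR²σT⁴. Equating and cancelling πR²:
T = ((1−a)S / 4σ)^(1/4) = (1270 / (4 × 5.67×10⁻⁸))^(1/4) = (5.61×10^9)^(1/4).
T = 274 K.

T ≈ 274 K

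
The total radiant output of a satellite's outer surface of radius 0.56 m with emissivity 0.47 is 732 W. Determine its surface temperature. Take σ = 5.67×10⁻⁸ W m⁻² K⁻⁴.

A = 4πr² = 4π × (0.56)² = 3.94 m².
From P = εσAT⁴, T = (P / εσA)^(1/4) = (732 / (0.47 × 5.67×10⁻⁸ × 3.94))^(1/4).
T = (6.97×10^9)^(1/4) = 289 K.

T ≈ 289 K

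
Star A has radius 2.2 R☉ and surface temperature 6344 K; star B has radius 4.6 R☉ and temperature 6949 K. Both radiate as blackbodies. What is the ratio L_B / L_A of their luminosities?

L = 4πR²σT⁴ ∝ R²T⁴, so L_B/L_A = (4.6/2.2)² × (6949/6344)⁴ = 4.37 × 1.44 = 6.29.

L_B/L_A ≈ 6.29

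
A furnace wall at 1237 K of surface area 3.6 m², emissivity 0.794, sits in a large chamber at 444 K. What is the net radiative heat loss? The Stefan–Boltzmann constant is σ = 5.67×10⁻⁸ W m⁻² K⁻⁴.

Q = εσA(T⁴ − T_s⁴). T⁴ − T_s⁴ = (1237)⁴ − (444)⁴ = 2.34×10^12 − 3.89×10^10 = 2.30×10^12 K⁴.
Q = 0.794 × 5.67×10⁻⁸ × 3.60 × 2.30×10^12 = 3.73×10^5 W.

Q ≈ 3.73×10^5 W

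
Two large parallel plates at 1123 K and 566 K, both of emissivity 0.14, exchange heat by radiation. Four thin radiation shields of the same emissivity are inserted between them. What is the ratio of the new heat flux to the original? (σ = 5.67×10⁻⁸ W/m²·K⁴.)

With N identical shields there are N+1 = 5 gaps in series, each with the same radiative resistance, so the flux falls to 1/(N+1) of its unshielded value.

ratio ≈ 0.200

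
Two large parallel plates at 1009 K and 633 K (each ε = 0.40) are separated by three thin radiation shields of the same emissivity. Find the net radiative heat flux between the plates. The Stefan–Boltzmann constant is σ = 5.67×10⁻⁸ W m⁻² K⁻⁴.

q ≈ 3100 W/m²

Each of the 4 gaps contributes resistance (2/ε − 1) = 2/0.40 − 1 = 4.000; total = 16.00.
q = σ(T₁⁴ − T₂⁴) / 16.00 = 5.67×10⁻⁸ × 8.76×10^11 / 16.00 = 3100 W/m².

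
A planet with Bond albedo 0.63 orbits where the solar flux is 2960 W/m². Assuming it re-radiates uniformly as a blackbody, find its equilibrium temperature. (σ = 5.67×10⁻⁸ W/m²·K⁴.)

Power absorbed = (1−a)S·πR²; power emitted = 4πR²σT⁴. Equating and cancelling πR²:
T = ((1−a)S / 4σ)^(1/4) = (1100 / (4 × 5.67×10⁻⁸))^(1/4) = (4.83×10^9)^(1/4).
T = 264 K.

T ≈ 264 K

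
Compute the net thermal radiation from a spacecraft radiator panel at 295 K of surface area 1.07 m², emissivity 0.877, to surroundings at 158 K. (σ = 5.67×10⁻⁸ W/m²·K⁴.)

Q = εσA(T⁴ − T_s⁴). T⁴ − T_s⁴ = (295)⁴ − (158)⁴ = 7.57×10^9 − 6.23×10^8 = 6.95×10^9 K⁴.
Q = 0.877 × 5.67×10⁻⁸ × 1.07 × 6.95×10^9 = 370 W.

Q ≈ 370 W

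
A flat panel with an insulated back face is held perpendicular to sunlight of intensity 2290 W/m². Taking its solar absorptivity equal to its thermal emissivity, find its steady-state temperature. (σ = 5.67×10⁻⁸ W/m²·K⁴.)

Absorbed flux αS = emitted flux εσT⁴ (one radiating face); with α = ε, T = (S/σ)^(1/4).
T = (2290 / 5.67×10⁻⁸)^(1/4) = (4.04×10^10)^(1/4).
T = 448 K.

T ≈ 448 K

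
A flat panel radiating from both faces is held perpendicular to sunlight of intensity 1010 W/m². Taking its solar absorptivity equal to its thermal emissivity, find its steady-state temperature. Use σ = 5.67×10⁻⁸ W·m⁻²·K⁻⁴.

T ≈ 307 K

Absorbed flux αS = emitted flux 2εσT⁴ per unit area; with α = ε this gives T = (S/2σ)^(1/4).
T = (1010 / (2 × 5.67×10⁻⁸))^(1/4) = (8.91×10^9)^(1/4).
T = 307 K.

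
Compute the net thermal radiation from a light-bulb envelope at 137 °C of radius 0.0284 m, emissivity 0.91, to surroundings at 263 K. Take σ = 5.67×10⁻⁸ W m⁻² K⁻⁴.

Q ≈ 12.3 W

A = 4πr² = 4π × (0.0284)² = 0.0101 m².
Convert: 137 °C = 410 K.
Q = εσA(T⁴ − T_s⁴). T⁴ − T_s⁴ = (410)⁴ − (263)⁴ = 2.83×10^10 − 4.78×10^9 = 2.35×10^10 K⁴.
Q = 0.91 × 5.67×10⁻⁸ × 0.0101 × 2.35×10^10 = 12.3 W.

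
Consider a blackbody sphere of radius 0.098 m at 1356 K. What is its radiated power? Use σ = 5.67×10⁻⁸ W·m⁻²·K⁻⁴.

A = 4πr² = 4π × (0.098)² = 0.121 m².
P = σAT⁴ = 5.67×10⁻⁸ × 0.121 × (1356)⁴ = 5.67×10⁻⁸ × 0.121 × 3.38×10^12.
P = 23100 W.

P ≈ 23100 W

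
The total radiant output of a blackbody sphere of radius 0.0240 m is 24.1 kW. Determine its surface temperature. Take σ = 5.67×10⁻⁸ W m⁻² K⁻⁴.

T ≈ 2770 K

A = 4πr² = 4π × (0.0240)² = 7.24×10^-3 m².
From P = σAT⁴, T = (P / σA)^(1/4) = (24100 / (5.67×10⁻⁸ × 7.24×10^-3))^(1/4).
T = (5.87×10^13)^(1/4) = 2770 K.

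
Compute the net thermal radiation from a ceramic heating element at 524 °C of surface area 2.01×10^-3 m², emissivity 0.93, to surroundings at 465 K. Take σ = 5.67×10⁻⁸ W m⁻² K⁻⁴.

Convert: 524 °C = 797 K.
Q = εσA(T⁴ − T_s⁴). T⁴ − T_s⁴ = (797)⁴ − (465)⁴ = 4.03×10^11 − 4.68×10^10 = 3.57×10^11 K⁴.
Q = 0.93 × 5.67×10⁻⁸ × 2.01×10^-3 × 3.57×10^11 = 37.8 W.

Q ≈ 37.8 W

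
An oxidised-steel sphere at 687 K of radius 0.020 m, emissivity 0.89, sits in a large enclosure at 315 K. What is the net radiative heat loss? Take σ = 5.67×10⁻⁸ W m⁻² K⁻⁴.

Q ≈ 54.0 W

A = 4πr² = 4π × (0.020)² = 5.03×10^-3 m².
Q = εσA(T⁴ − T_s⁴). T⁴ − T_s⁴ = (687)⁴ − (315)⁴ = 2.23×10^11 − 9.85×10^9 = 2.13×10^11 K⁴.
Q = 0.89 × 5.67×10⁻⁸ × 5.03×10^-3 × 2.13×10^11 = 54.0 W.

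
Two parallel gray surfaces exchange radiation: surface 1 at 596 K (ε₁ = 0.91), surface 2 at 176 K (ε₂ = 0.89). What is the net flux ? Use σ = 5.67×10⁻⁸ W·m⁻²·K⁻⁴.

q ≈ 5810 W/m²

For two large parallel gray plates, q = σ(T₁⁴ − T₂⁴) / (1/ε₁ + 1/ε₂ − 1).
1/ε₁ + 1/ε₂ − 1 = 1/0.91 + 1/0.89 − 1 = 1.222.
T₁⁴ − T₂⁴ = 1.26×10^11 − 9.60×10^8 = 1.25×10^11 K⁴.
q = 5.67×10⁻⁸ × 1.25×10^11 / 1.222 = 5810 W/m².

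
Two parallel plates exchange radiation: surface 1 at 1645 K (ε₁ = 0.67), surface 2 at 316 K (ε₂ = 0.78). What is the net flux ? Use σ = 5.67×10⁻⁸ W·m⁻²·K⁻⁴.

For two large parallel gray plates, q = σ(T₁⁴ − T₂⁴) / (1/ε₁ + 1/ε₂ − 1).
1/ε₁ + 1/ε₂ − 1 = 1/0.67 + 1/0.78 − 1 = 1.775.
T₁⁴ − T₂⁴ = 7.32×10^12 − 9.97×10^9 = 7.31×10^12 K⁴.
q = 5.67×10⁻⁸ × 7.31×10^12 / 1.775 = 2.34×10^5 W/m².

q ≈ 2.34×10^5 W/m²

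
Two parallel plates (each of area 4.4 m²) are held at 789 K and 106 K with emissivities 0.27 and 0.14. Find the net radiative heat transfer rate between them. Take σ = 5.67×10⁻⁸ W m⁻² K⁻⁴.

Q ≈ 9820 W

For two large parallel gray plates, q = σ(T₁⁴ − T₂⁴) / (1/ε₁ + 1/ε₂ − 1).
1/ε₁ + 1/ε₂ − 1 = 1/0.27 + 1/0.14 − 1 = 9.847.
T₁⁴ − T₂⁴ = 3.88×10^11 − 1.26×10^8 = 3.87×10^11 K⁴.
q = 5.67×10⁻⁸ × 3.87×10^11 / 9.847 = 2230 W/m².
Q = q·A = 2230 × 4.4 = 9820 W.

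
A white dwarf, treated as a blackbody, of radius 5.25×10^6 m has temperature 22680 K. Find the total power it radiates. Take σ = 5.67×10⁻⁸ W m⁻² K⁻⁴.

P ≈ 5.20×10^24 W

A = 4πr² = 4π × (5.25×10^6)² = 3.46×10^14 m².
P = σAT⁴ = 5.67×10⁻⁸ × 3.46×10^14 × (22680)⁴ = 5.67×10⁻⁸ × 3.46×10^14 × 2.65×10^17.
P = 5.20×10^24 W.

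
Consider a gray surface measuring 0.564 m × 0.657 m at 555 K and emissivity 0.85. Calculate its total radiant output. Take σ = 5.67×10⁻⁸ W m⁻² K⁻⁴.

A = 0.564 × 0.657 = 0.371 m².
Stefan–Boltzmann: P = εσAT⁴ = 0.85 × 5.67×10⁻⁸ × 0.371 × (555)⁴ = 0.85 × 5.67×10⁻⁸ × 0.371 × 9.49×10^10.
P = 1690 W.

P ≈ 1690 W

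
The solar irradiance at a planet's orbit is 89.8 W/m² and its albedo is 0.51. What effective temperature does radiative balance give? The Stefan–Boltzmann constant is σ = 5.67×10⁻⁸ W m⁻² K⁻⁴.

Power absorbed = (1−a)S·πR²; power emitted = 4πR²σT⁴. Equating and cancelling πR²:
T = ((1−a)S / 4σ)^(1/4) = (44.0 / (4 × 5.67×10⁻⁸))^(1/4) = (1.94×10^8)^(1/4).
T = 118 K.

T ≈ 118 K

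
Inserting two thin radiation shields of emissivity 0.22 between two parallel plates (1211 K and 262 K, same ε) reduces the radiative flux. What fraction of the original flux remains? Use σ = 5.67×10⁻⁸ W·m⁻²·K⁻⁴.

ratio ≈ 0.333

With N identical shields there are N+1 = 3 gaps in series, each with the same radiative resistance, so the flux falls to 1/(N+1) of its unshielded value.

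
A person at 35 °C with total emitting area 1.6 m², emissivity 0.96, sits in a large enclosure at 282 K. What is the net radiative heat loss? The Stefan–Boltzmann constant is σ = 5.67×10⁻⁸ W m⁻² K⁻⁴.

Q ≈ 233 W

Convert: 35 °C = 308 K.
Q = εσA(T⁴ − T_s⁴). T⁴ − T_s⁴ = (308)⁴ − (282)⁴ = 9.00×10^9 − 6.32×10^9 = 2.68×10^9 K⁴.
Q = 0.96 × 5.67×10⁻⁸ × 1.60 × 2.68×10^9 = 233 W.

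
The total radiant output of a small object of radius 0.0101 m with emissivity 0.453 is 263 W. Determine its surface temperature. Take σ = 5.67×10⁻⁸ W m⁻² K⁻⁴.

A = 4πr² = 4π × (0.0101)² = 1.28×10^-3 m².
From P = εσAT⁴, T = (P / εσA)^(1/4) = (263 / (0.453 × 5.67×10⁻⁸ × 1.28×10^-3))^(1/4).
T = (7.99×10^12)^(1/4) = 1680 K.

T ≈ 1680 K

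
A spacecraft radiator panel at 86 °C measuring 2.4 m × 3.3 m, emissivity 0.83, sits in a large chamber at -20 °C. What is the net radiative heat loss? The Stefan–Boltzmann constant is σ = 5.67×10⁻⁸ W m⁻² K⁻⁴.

Q ≈ 4660 W

A = 2.4 × 3.3 = 7.92 m².
Convert: 86 °C = 359 K; -20 °C = 253 K.
Q = εσA(T⁴ − T_s⁴). T⁴ − T_s⁴ = (359)⁴ − (253)⁴ = 1.66×10^10 − 4.10×10^9 = 1.25×10^10 K⁴.
Q = 0.83 × 5.67×10⁻⁸ × 7.92 × 1.25×10^10 = 4660 W.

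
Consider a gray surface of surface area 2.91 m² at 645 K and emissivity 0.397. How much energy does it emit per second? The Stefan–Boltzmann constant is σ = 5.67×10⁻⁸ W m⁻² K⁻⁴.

Stefan–Boltzmann: P = εσAT⁴ = 0.397 × 5.67×10⁻⁸ × 2.91 × (645)⁴ = 0.397 × 5.67×10⁻⁸ × 2.91 × 1.73×10^11.
P = 11300 W.

P ≈ 11300 W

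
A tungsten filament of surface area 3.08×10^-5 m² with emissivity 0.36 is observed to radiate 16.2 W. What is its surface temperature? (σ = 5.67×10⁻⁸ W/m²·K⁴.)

From P = εσAT⁴, T = (P / εσA)^(1/4) = (16.2 / (0.36 × 5.67×10⁻⁸ × 3.08×10^-5))^(1/4).
T = (2.58×10^13)^(1/4) = 2250 K.

T ≈ 2250 K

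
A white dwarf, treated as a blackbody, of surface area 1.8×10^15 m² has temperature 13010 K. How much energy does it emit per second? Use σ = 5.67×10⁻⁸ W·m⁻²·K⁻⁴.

P = σAT⁴ = 5.67×10⁻⁸ × 1.80×10^15 × (13010)⁴ = 5.67×10⁻⁸ × 1.80×10^15 × 2.86×10^16.
P = 2.92×10^24 W.

P ≈ 2.92×10^24 W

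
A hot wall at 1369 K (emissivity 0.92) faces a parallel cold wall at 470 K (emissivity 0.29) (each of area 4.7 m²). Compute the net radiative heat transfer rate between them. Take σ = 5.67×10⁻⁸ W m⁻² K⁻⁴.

For two large parallel gray plates, q = σ(T₁⁴ − T₂⁴) / (1/ε₁ + 1/ε₂ − 1).
1/ε₁ + 1/ε₂ − 1 = 1/0.92 + 1/0.29 − 1 = 3.535.
T₁⁴ − T₂⁴ = 3.51×10^12 − 4.88×10^10 = 3.46×10^12 K⁴.
q = 5.67×10⁻⁸ × 3.46×10^12 / 3.535 = 55600 W/m².
Q = q·A = 55600 × 4.7 = 2.61×10^5 W.

Q ≈ 2.61×10^5 W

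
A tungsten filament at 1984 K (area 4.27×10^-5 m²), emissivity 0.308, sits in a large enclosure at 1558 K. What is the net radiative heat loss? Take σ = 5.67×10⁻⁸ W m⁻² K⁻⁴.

Q = εσA(T⁴ − T_s⁴). T⁴ − T_s⁴ = (1984)⁴ − (1558)⁴ = 1.55×10^13 − 5.89×10^12 = 9.60×10^12 K⁴.
Q = 0.308 × 5.67×10⁻⁸ × 4.27×10^-5 × 9.60×10^12 = 7.16 W.

Q ≈ 7.16 W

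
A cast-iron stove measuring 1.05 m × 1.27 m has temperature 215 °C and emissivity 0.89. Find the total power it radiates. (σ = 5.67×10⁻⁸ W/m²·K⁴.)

A = 1.05 × 1.27 = 1.33 m².
215 °C = 488 K.
Stefan–Boltzmann: P = εσAT⁴ = 0.89 × 5.67×10⁻⁸ × 1.33 × (488)⁴ = 0.89 × 5.67×10⁻⁸ × 1.33 × 5.67×10^10.
P = 3820 W.

P ≈ 3820 W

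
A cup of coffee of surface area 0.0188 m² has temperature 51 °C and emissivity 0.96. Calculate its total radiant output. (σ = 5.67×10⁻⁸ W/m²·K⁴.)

P ≈ 11.3 W

51 °C = 324 K.
P = εσAT⁴ = 0.96 × 5.67×10⁻⁸ × 0.0188 × (324)⁴ = 0.96 × 5.67×10⁻⁸ × 0.0188 × 1.10×10^10.
P = 11.3 W.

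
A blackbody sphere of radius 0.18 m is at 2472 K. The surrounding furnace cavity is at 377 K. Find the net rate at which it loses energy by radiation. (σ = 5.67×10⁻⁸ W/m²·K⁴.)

Q ≈ 8.62×10^5 W

A = 4πr² = 4π × (0.18)² = 0.407 m².
Q = σA(T⁴ − T_s⁴). T⁴ − T_s⁴ = (2472)⁴ − (377)⁴ = 3.73×10^13 − 2.02×10^10 = 3.73×10^13 K⁴.
Q = 5.67×10⁻⁸ × 0.407 × 3.73×10^13 = 8.62×10^5 W.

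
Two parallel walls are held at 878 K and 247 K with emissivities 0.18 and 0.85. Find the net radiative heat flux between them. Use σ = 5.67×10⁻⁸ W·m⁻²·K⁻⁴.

For two large parallel gray plates, q = σ(T₁⁴ − T₂⁴) / (1/ε₁ + 1/ε₂ − 1).
1/ε₁ + 1/ε₂ − 1 = 1/0.18 + 1/0.85 − 1 = 5.732.
T₁⁴ − T₂⁴ = 5.94×10^11 − 3.72×10^9 = 5.91×10^11 K⁴.
q = 5.67×10⁻⁸ × 5.91×10^11 / 5.732 = 5840 W/m².

q ≈ 5840 W/m²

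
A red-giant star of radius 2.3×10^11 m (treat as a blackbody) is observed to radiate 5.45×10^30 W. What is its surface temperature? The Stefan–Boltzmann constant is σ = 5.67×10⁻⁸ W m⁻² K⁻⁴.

T ≈ 3470 K

A = 4πr² = 4π × (2.3×10^11)² = 6.65×10^23 m².
From P = σAT⁴, T = (P / σA)^(1/4) = (5.45×10^30 / (5.67×10⁻⁸ × 6.65×10^23))^(1/4).
T = (1.45×10^14)^(1/4) = 3470 K.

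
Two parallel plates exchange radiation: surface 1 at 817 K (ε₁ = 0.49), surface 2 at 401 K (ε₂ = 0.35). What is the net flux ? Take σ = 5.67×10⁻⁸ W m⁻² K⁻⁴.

q ≈ 6100 W/m²

For two large parallel gray plates, q = σ(T₁⁴ − T₂⁴) / (1/ε₁ + 1/ε₂ − 1).
1/ε₁ + 1/ε₂ − 1 = 1/0.49 + 1/0.35 − 1 = 3.898.
T₁⁴ − T₂⁴ = 4.46×10^11 − 2.59×10^10 = 4.20×10^11 K⁴.
q = 5.67×10⁻⁸ × 4.20×10^11 / 3.898 = 6100 W/m².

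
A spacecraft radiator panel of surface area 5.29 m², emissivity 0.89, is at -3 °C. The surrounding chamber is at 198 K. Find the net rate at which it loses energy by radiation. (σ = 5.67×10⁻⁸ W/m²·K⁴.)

Convert: -3 °C = 270 K.
Q = εσA(T⁴ − T_s⁴). T⁴ − T_s⁴ = (270)⁴ − (198)⁴ = 5.31×10^9 − 1.54×10^9 = 3.78×10^9 K⁴.
Q = 0.89 × 5.67×10⁻⁸ × 5.29 × 3.78×10^9 = 1010 W.

Q ≈ 1010 W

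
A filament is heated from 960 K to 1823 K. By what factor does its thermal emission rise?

P ∝ T⁴, so the ratio is (1823/960)⁴ = (1.899)⁴ = 13.0.

ratio ≈ 13.0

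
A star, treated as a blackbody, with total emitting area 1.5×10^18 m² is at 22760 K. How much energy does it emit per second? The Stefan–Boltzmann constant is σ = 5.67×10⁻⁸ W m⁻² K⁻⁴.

P ≈ 2.28×10^28 W

P = σAT⁴ = 5.67×10⁻⁸ × 1.50×10^18 × (22760)⁴ = 5.67×10⁻⁸ × 1.50×10^18 × 2.68×10^17.
P = 2.28×10^28 W.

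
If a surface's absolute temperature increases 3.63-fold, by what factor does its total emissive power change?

factor ≈ 174

P ∝ T⁴, so the power scales as (3.63)⁴ = 174.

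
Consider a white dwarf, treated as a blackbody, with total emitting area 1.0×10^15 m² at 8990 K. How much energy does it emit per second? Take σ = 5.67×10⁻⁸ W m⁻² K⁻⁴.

P ≈ 3.70×10^23 W

P = σAT⁴ = 5.67×10⁻⁸ × 1.00×10^15 × (8990)⁴ = 5.67×10⁻⁸ × 1.00×10^15 × 6.53×10^15.
P = 3.70×10^23 W.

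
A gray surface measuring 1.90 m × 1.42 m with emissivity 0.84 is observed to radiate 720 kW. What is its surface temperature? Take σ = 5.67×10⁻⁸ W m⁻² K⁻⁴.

T ≈ 1540 K

A = 1.90 × 1.42 = 2.70 m².
From P = εσAT⁴, T = (P / εσA)^(1/4) = (7.20×10^5 / (0.84 × 5.67×10⁻⁸ × 2.70))^(1/4).
T = (5.60×10^12)^(1/4) = 1540 K.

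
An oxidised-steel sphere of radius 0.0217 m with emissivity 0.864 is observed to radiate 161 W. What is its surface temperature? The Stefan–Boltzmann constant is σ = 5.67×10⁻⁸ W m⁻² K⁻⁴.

A = 4πr² = 4π × (0.0217)² = 5.92×10^-3 m².
From P = εσAT⁴, T = (P / εσA)^(1/4) = (161 / (0.864 × 5.67×10⁻⁸ × 5.92×10^-3))^(1/4).
T = (5.55×10^11)^(1/4) = 863 K.

T ≈ 863 K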